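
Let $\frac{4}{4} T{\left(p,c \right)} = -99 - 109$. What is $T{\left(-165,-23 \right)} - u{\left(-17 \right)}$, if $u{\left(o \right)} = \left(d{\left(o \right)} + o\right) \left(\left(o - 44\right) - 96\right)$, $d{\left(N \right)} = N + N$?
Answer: $-8215$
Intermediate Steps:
$T{\left(p,c \right)} = -208$ ($T{\left(p,c \right)} = -99 - 109 = -208$)
$d{\left(N \right)} = 2 N$
$u{\left(o \right)} = 3 o \left(-140 + o\right)$ ($u{\left(o \right)} = \left(2 o + o\right) \left(\left(o - 44\right) - 96\right) = 3 o \left(\left(o - 44\right) - 96\right) = 3 o \left(\left(-44 + o\right) - 96\right) = 3 o \left(-140 + o\right)$)
$T{\left(-165,-23 \right)} - u{\left(-17 \right)} = -208 - 3 \left(-17\right) \left(-140 - 17\right) = -208 - 3 \left(-17\right) \left(-157\right) = -208 - 8007 = -8215$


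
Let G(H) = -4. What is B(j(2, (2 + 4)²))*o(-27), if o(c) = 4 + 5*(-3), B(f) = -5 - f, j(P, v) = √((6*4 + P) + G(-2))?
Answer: 55 + 11*√22 ≈ 106.59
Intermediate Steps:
j(P, v) = √(20 + P) (j(P, v) = √((6*4 + P) - 4) = √((24 + P) - 4) = √(20 + P))
o(c) = -11 (o(c) = 4 - 15 = -11)
B(j(2, (2 + 4)²))*o(-27) = (-5 - √(20 + 2))*(-11) = (-5 - √22)*(-11) = 55 + 11*√22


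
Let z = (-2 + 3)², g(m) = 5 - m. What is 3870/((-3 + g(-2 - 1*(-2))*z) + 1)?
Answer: 1290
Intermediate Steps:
z = 1 (z = 1² = 1)
3870/((-3 + g(-2 - 1*(-2))*z) + 1) = 3870/((-3 + (5 - (-2 - 1*(-2)))*1) + 1) = 3870/((-3 + (5 - (-2 + 2))*1) + 1) = 3870/((-3 + (5 - 1*0)*1) + 1) = 3870/((-3 + (5 + 0)*1) + 1) = 3870/((-3 + 5*1) + 1) = 3870/((-3 + 5) + 1) = 3870/(2 + 1) = 3870/3 = 3870*(⅓) = 1290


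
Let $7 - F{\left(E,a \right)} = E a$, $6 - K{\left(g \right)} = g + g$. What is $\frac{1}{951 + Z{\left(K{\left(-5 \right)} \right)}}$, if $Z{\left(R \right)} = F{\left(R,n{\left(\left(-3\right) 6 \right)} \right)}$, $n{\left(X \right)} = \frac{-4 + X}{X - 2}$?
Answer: $\frac{5}{4702} \approx 0.0010634$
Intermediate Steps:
$K{\left(g \right)} = 6 - 2 g$ ($K{\left(g \right)} = 6 - \left(g + g\right) = 6 - 2 g$)
$n{\left(X \right)} = \frac{-4 + X}{-2 + X}$
$F{\left(E,a \right)} = 7 - E a$
$Z{\left(R \right)} = 7 - \frac{11 R}{10}$ ($Z{\left(R \right)} = 7 - R \frac{-4 - 18}{-2 - 18} = 7 - R \frac{1}{-20} \left(-22\right) = 7 - R \left(\left(- \frac{1}{20}\right) \left(-22\right)\right) = 7 - R \frac{11}{10} = 7 - \frac{11 R}{10}$)
$\frac{1}{951 + Z{\left(K{\left(-5 \right)} \right)}} = \frac{1}{951 + \left(7 - \frac{11 \left(6 - -10\right)}{10}\right)} = \frac{1}{951 + \left(7 - \frac{11 \left(6 + 10\right)}{10}\right)} = \frac{1}{951 + \left(7 - \frac{88}{5}\right)} = \frac{1}{951 - \frac{53}{5}} = \frac{1}{\frac{4702}{5}} = \frac{5}{4702}$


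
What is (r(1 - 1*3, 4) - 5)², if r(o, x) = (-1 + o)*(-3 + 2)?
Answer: 4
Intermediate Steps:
r(o, x) = 1 - o (r(o, x) = (-1 + o)*(-1) = 1 - o)
(r(1 - 1*3, 4) - 5)² = ((1 - (1 - 1*3)) - 5)² = ((1 - (1 - 3)) - 5)² = ((1 - 1*(-2)) - 5)² = ((1 + 2) - 5)² = (3 - 5)² = (-2)² = 4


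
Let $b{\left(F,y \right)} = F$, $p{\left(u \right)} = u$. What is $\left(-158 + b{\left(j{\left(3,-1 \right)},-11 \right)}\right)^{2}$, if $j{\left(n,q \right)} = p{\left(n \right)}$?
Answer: $24025$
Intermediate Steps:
$j{\left(n,q \right)} = n$
$\left(-158 + b{\left(j{\left(3,-1 \right)},-11 \right)}\right)^{2} = \left(-158 + 3\right)^{2} = \left(-155\right)^{2} = 24025$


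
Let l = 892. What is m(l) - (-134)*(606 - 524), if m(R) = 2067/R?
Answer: 9803363/892 ≈ 10990.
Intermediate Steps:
m(l) - (-134)*(606 - 524) = 2067/892 - (-134)*(606 - 524) = 2067*(1/892) - (-134)*82 = 2067/892 - 1*(-10988) = 2067/892 + 10988 = 9803363/892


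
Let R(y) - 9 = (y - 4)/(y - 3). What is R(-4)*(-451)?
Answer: -32021/7 ≈ -4574.4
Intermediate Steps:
R(y) = 9 + (-4 + y)/(-3 + y) (R(y) = 9 + (y - 4)/(y - 3) = 9 + (-4 + y)/(-3 + y))
R(-4)*(-451) = ((-31 + 10*(-4))/(-3 - 4))*(-451) = ((-31 - 40)/(-7))*(-451) = -⅐*(-71)*(-451) = (71/7)*(-451) = -32021/7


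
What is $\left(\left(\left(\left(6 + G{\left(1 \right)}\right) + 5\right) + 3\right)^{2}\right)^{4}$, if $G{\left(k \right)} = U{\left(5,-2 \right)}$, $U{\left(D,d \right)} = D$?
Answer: $16983563041$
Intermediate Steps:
$G{\left(k \right)} = 5$
$\left(\left(\left(\left(6 + G{\left(1 \right)}\right) + 5\right) + 3\right)^{2}\right)^{4} = \left(\left(\left(\left(6 + 5\right) + 5\right) + 3\right)^{2}\right)^{4} = \left(\left(\left(11 + 5\right) + 3\right)^{2}\right)^{4} = \left(\left(16 + 3\right)^{2}\right)^{4} = \left(19^{2}\right)^{4} = 361^{4} = 16983563041$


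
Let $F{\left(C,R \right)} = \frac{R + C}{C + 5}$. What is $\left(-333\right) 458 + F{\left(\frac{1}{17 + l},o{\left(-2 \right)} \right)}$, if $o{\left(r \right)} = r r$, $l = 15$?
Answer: $- \frac{24554625}{161} \approx -1.5251 \cdot 10^{5}$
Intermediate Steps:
$o{\left(r \right)} = r^{2}$
$F{\left(C,R \right)} = \frac{C + R}{5 + C}$
$\left(-333\right) 458 + F{\left(\frac{1}{17 + l},o{\left(-2 \right)} \right)} = \left(-333\right) 458 + \frac{\frac{1}{17 + 15} + \left(-2\right)^{2}}{5 + \frac{1}{17 + 15}} = -152514 + \frac{\frac{1}{32} + 4}{5 + \frac{1}{32}} = -152514 + \frac{1}{\frac{161}{32}} \cdot \frac{129}{32} = -152514 + \frac{32}{161} \cdot \frac{129}{32} = -152514 + \frac{129}{161} = - \frac{24554625}{161}$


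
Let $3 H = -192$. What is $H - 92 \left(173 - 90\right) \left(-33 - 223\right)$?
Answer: $1954752$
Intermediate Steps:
$H = -64$ ($H = \frac{1}{3} \left(-192\right) = -64$)
$H - 92 \left(173 - 90\right) \left(-33 - 223\right) = -64 - 92 \left(173 - 90\right) \left(-33 - 223\right) = -64 - 92 \cdot 83 \left(-256\right) = -64 - -1954816 = -64 + 1954816 = 1954752$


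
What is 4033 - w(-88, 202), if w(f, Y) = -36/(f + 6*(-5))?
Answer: 237929/59 ≈ 4032.7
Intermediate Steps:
w(f, Y) = -36/(-30 + f) (w(f, Y) = -36/(f - 30) = -36/(-30 + f))
4033 - w(-88, 202) = 4033 - (-36)/(-30 - 88) = 4033 - (-36)/(-118) = 4033 - (-36)*(-1)/118 = 4033 - 1*18/59 = 4033 - 18/59 = 237929/59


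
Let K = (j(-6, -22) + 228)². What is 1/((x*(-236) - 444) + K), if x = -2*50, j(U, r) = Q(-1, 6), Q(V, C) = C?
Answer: 1/77912 ≈ 1.2835e-5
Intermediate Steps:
j(U, r) = 6
x = -100
K = 54756 (K = (6 + 228)² = 234² = 54756)
1/((x*(-236) - 444) + K) = 1/((-100*(-236) - 444) + 54756) = 1/((23600 - 444) + 54756) = 1/(23156 + 54756) = 1/77912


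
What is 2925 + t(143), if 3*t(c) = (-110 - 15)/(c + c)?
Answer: 2509525/858 ≈ 2924.9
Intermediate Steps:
t(c) = -125/(6*c) (t(c) = ((-110 - 15)/(c + c))/3 = (-125*1/(2*c))/3 = (-125/(2*c))/3 = -125/(6*c))
2925 + t(143) = 2925 - 125/6/143 = 2925 - 125/6*1/143 = 2925 - 125/858 = 2509525/858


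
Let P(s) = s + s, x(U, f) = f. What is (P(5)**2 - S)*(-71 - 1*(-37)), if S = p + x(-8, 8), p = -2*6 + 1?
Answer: -3502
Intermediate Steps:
p = -11 (p = -12 + 1 = -11)
P(s) = 2*s
S = -3 (S = -11 + 8 = -3)
(P(5)**2 - S)*(-71 - 1*(-37)) = ((2*5)**2 - 1*(-3))*(-71 - 1*(-37)) = (10**2 + 3)*(-71 + 37) = (100 + 3)*(-34) = 103*(-34) = -3502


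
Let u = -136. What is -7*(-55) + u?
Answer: 249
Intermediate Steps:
-7*(-55) + u = -7*(-55) - 136 = 385 - 136 = 249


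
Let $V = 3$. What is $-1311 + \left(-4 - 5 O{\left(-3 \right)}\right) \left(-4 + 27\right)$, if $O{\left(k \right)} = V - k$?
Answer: $-2093$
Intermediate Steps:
$O{\left(k \right)} = 3 - k$
$-1311 + \left(-4 - 5 O{\left(-3 \right)}\right) \left(-4 + 27\right) = -1311 + \left(-4 - 5 \left(3 - -3\right)\right) \left(-4 + 27\right) = -1311 + \left(-4 - 5 \left(3 + 3\right)\right) 23 = -1311 + \left(-4 - 30\right) 23 = -1311 - 782 = -2093$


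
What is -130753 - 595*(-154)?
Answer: -39123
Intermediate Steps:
-130753 - 595*(-154) = -130753 - 1*(-91630) = -130753 + 91630 = -39123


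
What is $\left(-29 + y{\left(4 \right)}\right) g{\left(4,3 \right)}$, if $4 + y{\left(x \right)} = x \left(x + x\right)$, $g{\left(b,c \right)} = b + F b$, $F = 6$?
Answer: $-28$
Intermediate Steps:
$g{\left(b,c \right)} = 7 b$ ($g{\left(b,c \right)} = b + 6 b = 7 b$)
$y{\left(x \right)} = -4 + 2 x^{2}$ ($y{\left(x \right)} = -4 + x \left(x + x\right) = -4 + x 2 x = -4 + 2 x^{2}$)
$\left(-29 + y{\left(4 \right)}\right) g{\left(4,3 \right)} = \left(-29 - \left(4 - 2 \cdot 4^{2}\right)\right) 7 \cdot 4 = \left(-29 + \left(-4 + 2 \cdot 16\right)\right) 28 = \left(-29 + \left(-4 + 32\right)\right) 28 = \left(-29 + 28\right) 28 = \left(-1\right) 28 = -28$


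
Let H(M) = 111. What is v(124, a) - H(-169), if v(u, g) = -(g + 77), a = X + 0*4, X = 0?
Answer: -188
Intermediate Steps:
a = 0 (a = 0 + 0*4 = 0 + 0 = 0)
v(u, g) = -77 - g (v(u, g) = -(77 + g) = -77 - g)
v(124, a) - H(-169) = (-77 - 1*0) - 1*111 = (-77 + 0) - 111 = -77 - 111 = -188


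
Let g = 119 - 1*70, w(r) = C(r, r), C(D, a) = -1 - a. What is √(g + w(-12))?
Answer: 2*√15 ≈ 7.7460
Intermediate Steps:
w(r) = -1 - r
g = 49 (g = 119 - 70 = 49)
√(g + w(-12)) = √(49 + (-1 - 1*(-12))) = √(49 + (-1 + 12)) = √(49 + 11) = √60 = 2*√15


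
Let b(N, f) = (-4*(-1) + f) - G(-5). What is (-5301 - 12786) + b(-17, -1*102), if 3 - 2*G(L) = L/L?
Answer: -18186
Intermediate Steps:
G(L) = 1 (G(L) = 3/2 - L/(2*L) = 3/2 - 1/2*1 = 3/2 - 1/2 = 1)
b(N, f) = 3 + f (b(N, f) = (-4*(-1) + f) - 1*1 = (4 + f) - 1 = 3 + f)
(-5301 - 12786) + b(-17, -1*102) = (-5301 - 12786) + (3 - 1*102) = -18087 + (3 - 102) = -18087 - 99 = -18186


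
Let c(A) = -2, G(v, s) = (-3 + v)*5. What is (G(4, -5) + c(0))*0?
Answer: 0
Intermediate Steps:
G(v, s) = -15 + 5*v
(G(4, -5) + c(0))*0 = ((-15 + 5*4) - 2)*0 = ((-15 + 20) - 2)*0 = (5 - 2)*0 = 3*0 = 0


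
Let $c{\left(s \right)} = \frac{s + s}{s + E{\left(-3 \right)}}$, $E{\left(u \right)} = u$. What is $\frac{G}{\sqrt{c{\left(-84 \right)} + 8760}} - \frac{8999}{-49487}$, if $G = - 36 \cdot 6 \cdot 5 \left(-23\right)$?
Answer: $\frac{8999}{49487} + \frac{6210 \sqrt{460549}}{15881} \approx 265.55$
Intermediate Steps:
$G = 24840$ ($G = \left(-36\right) 30 \left(-23\right) = \left(-1080\right) \left(-23\right) = 24840$)
$c{\left(s \right)} = \frac{2 s}{-3 + s}$ ($c{\left(s \right)} = \frac{s + s}{s - 3} = \frac{2 s}{-3 + s}$)
$\frac{G}{\sqrt{c{\left(-84 \right)} + 8760}} - \frac{8999}{-49487} = \frac{24840}{\sqrt{2 \left(-84\right) \frac{1}{-3 - 84} + 8760}} - \frac{8999}{-49487} = \frac{24840}{\sqrt{2 \left(-84\right) \frac{1}{-87} + 8760}} - - \frac{8999}{49487} = \frac{24840}{\sqrt{2 \left(-84\right) \left(- \frac{1}{87}\right) + 8760}} + \frac{8999}{49487} = \frac{24840}{\sqrt{\frac{56}{29} + 8760}} + \frac{8999}{49487} = \frac{24840}{\sqrt{\frac{254096}{29}}} + \frac{8999}{49487} = \frac{24840}{\frac{4}{29} \sqrt{460549}} + \frac{8999}{49487} = 24840 \frac{\sqrt{460549}}{63524} + \frac{8999}{49487} = \frac{6210 \sqrt{460549}}{15881} + \frac{8999}{49487} = \frac{8999}{49487} + \frac{6210 \sqrt{460549}}{15881}$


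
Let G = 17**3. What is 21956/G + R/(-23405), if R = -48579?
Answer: 752548807/114988765 ≈ 6.5445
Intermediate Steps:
G = 4913
21956/G + R/(-23405) = 21956/4913 - 48579/(-23405) = 21956*(1/4913) - 48579*(-1/23405) = 21956/4913 + 48579/23405 = 752548807/114988765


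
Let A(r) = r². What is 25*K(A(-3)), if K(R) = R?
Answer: 225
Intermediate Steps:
25*K(A(-3)) = 25*(-3)² = 25*9 = 225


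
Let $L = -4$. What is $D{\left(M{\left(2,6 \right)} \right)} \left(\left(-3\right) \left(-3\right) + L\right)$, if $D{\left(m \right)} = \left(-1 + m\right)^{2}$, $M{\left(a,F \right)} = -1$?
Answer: $20$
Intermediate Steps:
$D{\left(M{\left(2,6 \right)} \right)} \left(\left(-3\right) \left(-3\right) + L\right) = \left(-1 - 1\right)^{2} \left(\left(-3\right) \left(-3\right) - 4\right) = \left(-2\right)^{2} \left(9 - 4\right) = 4 \cdot 5 = 20$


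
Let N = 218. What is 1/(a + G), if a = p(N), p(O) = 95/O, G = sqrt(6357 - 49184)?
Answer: 20710/2035319373 - 47524*I*sqrt(42827)/2035319373 ≈ 1.0175e-5 - 0.0048321*I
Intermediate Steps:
G = I*sqrt(42827) (G = sqrt(-42827) = I*sqrt(42827) ≈ 206.95*I)
a = 95/218 ≈ 0.43578
1/(a + G) = 1/(95/218 + I*sqrt(42827))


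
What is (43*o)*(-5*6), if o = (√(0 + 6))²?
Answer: -7740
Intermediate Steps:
o = 6 (o = (√6)² = 6)
(43*o)*(-5*6) = (43*6)*(-5*6) = 258*(-30) = -7740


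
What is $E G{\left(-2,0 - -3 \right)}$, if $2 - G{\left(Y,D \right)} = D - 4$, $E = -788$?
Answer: $-2364$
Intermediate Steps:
$G{\left(Y,D \right)} = 6 - D$ ($G{\left(Y,D \right)} = 2 - \left(D - 4\right) = 2 - \left(-4 + D\right) = 6 - D$)
$E G{\left(-2,0 - -3 \right)} = - 788 \left(6 - \left(0 - -3\right)\right) = - 788 \left(6 - \left(0 + 3\right)\right) = - 788 \left(6 - 3\right) = \left(-788\right) 3 = -2364$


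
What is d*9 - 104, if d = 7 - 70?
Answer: -671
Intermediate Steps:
d = -63
d*9 - 104 = -63*9 - 104 = -567 - 104 = -671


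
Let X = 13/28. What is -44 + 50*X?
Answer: -291/14 ≈ -20.786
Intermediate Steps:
X = 13/28 (X = 13*(1/28) = 13/28 ≈ 0.46429)
-44 + 50*X = -44 + 50*(13/28) = -44 + 325/14 = -291/14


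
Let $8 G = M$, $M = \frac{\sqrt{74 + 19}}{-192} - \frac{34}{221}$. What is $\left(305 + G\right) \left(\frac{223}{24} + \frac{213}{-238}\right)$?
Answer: $\frac{380314679}{148512} - \frac{23981 \sqrt{93}}{4386816} \approx 2560.8$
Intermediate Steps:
$M = - \frac{2}{13} - \frac{\sqrt{93}}{192}$ ($M = \sqrt{93} \left(- \frac{1}{192}\right) - \frac{2}{13} = - \frac{\sqrt{93}}{192} - \frac{2}{13} = - \frac{2}{13} - \frac{\sqrt{93}}{192} \approx -0.20407$)
$G = - \frac{1}{52} - \frac{\sqrt{93}}{1536}$ ($G = \frac{- \frac{2}{13} - \frac{\sqrt{93}}{192}}{8} = - \frac{1}{52} - \frac{\sqrt{93}}{1536} \approx -0.025509$)
$\left(305 + G\right) \left(\frac{223}{24} + \frac{213}{-238}\right) = \left(305 - \left(\frac{1}{52} + \frac{\sqrt{93}}{1536}\right)\right) \left(\frac{223}{24} + \frac{213}{-238}\right) = \left(\frac{15859}{52} - \frac{\sqrt{93}}{1536}\right) \left(223 \cdot \frac{1}{24} + 213 \left(- \frac{1}{238}\right)\right) = \left(\frac{15859}{52} - \frac{\sqrt{93}}{1536}\right) \left(\frac{223}{24} - \frac{213}{238}\right) = \left(\frac{15859}{52} - \frac{\sqrt{93}}{1536}\right) \frac{23981}{2856} = \frac{380314679}{148512} - \frac{23981 \sqrt{93}}{4386816}$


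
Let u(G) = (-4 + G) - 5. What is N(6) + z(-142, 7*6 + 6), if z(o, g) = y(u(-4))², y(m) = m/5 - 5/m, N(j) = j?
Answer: 46086/4225 ≈ 10.908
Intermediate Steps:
u(G) = -9 + G
y(m) = -5/m + m/5 (y(m) = m*(⅕) - 5/m = m/5 - 5/m = -5/m + m/5)
z(o, g) = 20736/4225 (z(o, g) = (-5/(-9 - 4) + (-9 - 4)/5)² = (-5/(-13) + (⅕)*(-13))² = (-5*(-1/13) - 13/5)² = (5/13 - 13/5)² = (-144/65)² = 20736/4225)
N(6) + z(-142, 7*6 + 6) = 6 + 20736/4225 = 46086/4225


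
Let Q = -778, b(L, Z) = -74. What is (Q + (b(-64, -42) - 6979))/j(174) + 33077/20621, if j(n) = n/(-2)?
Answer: 164360750/1794027 ≈ 91.615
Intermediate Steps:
j(n) = -n/2 (j(n) = n*(-½) = -n/2)
(Q + (b(-64, -42) - 6979))/j(174) + 33077/20621 = (-778 + (-74 - 6979))/((-½*174)) + 33077/20621 = (-778 - 7053)/(-87) + 33077*(1/20621) = -7831*(-1/87) + 33077/20621 = 7831/87 + 33077/20621 = 164360750/1794027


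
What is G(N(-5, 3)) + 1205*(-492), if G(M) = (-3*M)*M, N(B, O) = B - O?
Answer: -593052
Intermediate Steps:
G(M) = -3*M**2
G(N(-5, 3)) + 1205*(-492) = -3*(-5 - 1*3)**2 + 1205*(-492) = -3*(-5 - 3)**2 - 592860 = -3*(-8)**2 - 592860 = -3*64 - 592860 = -192 - 592860 = -593052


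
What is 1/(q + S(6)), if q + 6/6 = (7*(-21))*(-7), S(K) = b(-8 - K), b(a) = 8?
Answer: 1/1036 ≈ 0.00096525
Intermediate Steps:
S(K) = 8
q = 1028 (q = -1 + (7*(-21))*(-7) = -1 - 147*(-7) = -1 + 1029 = 1028)
1/(q + S(6)) = 1/(1028 + 8) = 1/1036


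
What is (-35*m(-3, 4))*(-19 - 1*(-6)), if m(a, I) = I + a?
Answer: 455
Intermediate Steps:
(-35*m(-3, 4))*(-19 - 1*(-6)) = (-35*(4 - 3))*(-19 - 1*(-6)) = (-35*1)*(-19 + 6) = -35*(-13) = 455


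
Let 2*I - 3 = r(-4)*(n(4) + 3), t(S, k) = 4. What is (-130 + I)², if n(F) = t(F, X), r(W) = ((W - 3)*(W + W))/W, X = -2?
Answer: 126025/4 ≈ 31506.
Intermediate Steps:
r(W) = -6 + 2*W (r(W) = ((-3 + W)*(2*W))/W = (2*W*(-3 + W))/W = -6 + 2*W)
n(F) = 4
I = -95/2 (I = 3/2 + ((-6 + 2*(-4))*(4 + 3))/2 = 3/2 + ((-6 - 8)*7)/2 = 3/2 + (-14*7)/2 = 3/2 + (½)*(-98) = 3/2 - 49 = -95/2 ≈ -47.500)
(-130 + I)² = (-130 - 95/2)² = (-355/2)² = 126025/4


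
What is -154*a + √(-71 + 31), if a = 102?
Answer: -15708 + 2*I*√10 ≈ -15708.0 + 6.3246*I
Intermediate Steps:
-154*a + √(-71 + 31) = -154*102 + √(-71 + 31) = -15708 + √(-40) = -15708 + 2*I*√10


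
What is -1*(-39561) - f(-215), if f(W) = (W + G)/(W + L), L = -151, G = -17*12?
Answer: 14478907/366 ≈ 39560.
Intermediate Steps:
G = -204
f(W) = (-204 + W)/(-151 + W) (f(W) = (W - 204)/(W - 151) = (-204 + W)/(-151 + W))
-1*(-39561) - f(-215) = -1*(-39561) - (-204 - 215)/(-151 - 215) = 39561 - (-419)/(-366) = 39561 - (-1)*(-419)/366 = 39561 - 1*419/366 = 39561 - 419/366 = 14478907/366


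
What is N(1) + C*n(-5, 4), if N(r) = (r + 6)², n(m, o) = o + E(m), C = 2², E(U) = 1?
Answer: 69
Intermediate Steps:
C = 4
n(m, o) = 1 + o (n(m, o) = o + 1 = 1 + o)
N(r) = (6 + r)²
N(1) + C*n(-5, 4) = (6 + 1)² + 4*(1 + 4) = 7² + 4*5 = 49 + 20 = 69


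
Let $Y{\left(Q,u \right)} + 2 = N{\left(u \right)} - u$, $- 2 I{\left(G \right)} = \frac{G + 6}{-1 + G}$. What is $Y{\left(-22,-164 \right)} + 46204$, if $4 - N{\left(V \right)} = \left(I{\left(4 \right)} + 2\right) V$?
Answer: $\frac{139274}{3} \approx 46425.0$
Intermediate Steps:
$I{\left(G \right)} = - \frac{6 + G}{2 \left(-1 + G\right)}$ ($I{\left(G \right)} = - \frac{\left(G + 6\right) \frac{1}{-1 + G}}{2} = - \frac{\left(6 + G\right) \frac{1}{-1 + G}}{2} = - \frac{\frac{1}{-1 + G} \left(6 + G\right)}{2} = - \frac{6 + G}{2 \left(-1 + G\right)}$)
$N{\left(V \right)} = 4 - \frac{V}{3}$ ($N{\left(V \right)} = 4 - \left(\frac{-6 - 4}{2 \left(-1 + 4\right)} + 2\right) V = 4 - \left(\frac{-6 - 4}{2 \cdot 3} + 2\right) V = 4 - \left(\frac{1}{2} \cdot \frac{1}{3} \left(-10\right) + 2\right) V = 4 - \left(- \frac{5}{3} + 2\right) V = 4 - \frac{V}{3}$)
$Y{\left(Q,u \right)} = 2 - \frac{4 u}{3}$ ($Y{\left(Q,u \right)} = -2 - \left(-4 + \frac{4 u}{3}\right) = 2 - \frac{4 u}{3}$)
$Y{\left(-22,-164 \right)} + 46204 = \left(2 - - \frac{656}{3}\right) + 46204 = \left(2 + \frac{656}{3}\right) + 46204 = \frac{662}{3} + 46204 = \frac{139274}{3}$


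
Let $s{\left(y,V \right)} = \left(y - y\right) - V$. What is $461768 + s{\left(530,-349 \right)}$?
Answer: $462117$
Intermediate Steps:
$s{\left(y,V \right)} = - V$ ($s{\left(y,V \right)} = 0 - V = - V$)
$461768 + s{\left(530,-349 \right)} = 461768 - -349 = 461768 + 349 = 462117$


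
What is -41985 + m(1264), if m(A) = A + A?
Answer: -39457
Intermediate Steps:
m(A) = 2*A
-41985 + m(1264) = -41985 + 2*1264 = -41985 + 2528 = -39457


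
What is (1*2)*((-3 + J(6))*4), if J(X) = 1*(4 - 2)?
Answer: -8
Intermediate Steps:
J(X) = 2 (J(X) = 1*2 = 2)
(1*2)*((-3 + J(6))*4) = (1*2)*((-3 + 2)*4) = 2*(-1*4) = 2*(-4) = -8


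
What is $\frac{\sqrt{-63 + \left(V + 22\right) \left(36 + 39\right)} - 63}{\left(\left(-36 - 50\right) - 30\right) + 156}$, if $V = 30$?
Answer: $- \frac{63}{40} + \frac{\sqrt{3837}}{40} \approx -0.026412$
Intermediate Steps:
$\frac{\sqrt{-63 + \left(V + 22\right) \left(36 + 39\right)} - 63}{\left(\left(-36 - 50\right) - 30\right) + 156} = \frac{\sqrt{-63 + \left(30 + 22\right) \left(36 + 39\right)} - 63}{\left(\left(-36 - 50\right) - 30\right) + 156} = \frac{\sqrt{-63 + 52 \cdot 75} - 63}{\left(-86 - 30\right) + 156} = \frac{\sqrt{-63 + 3900} - 63}{-116 + 156} = \frac{\sqrt{3837} - 63}{40} = \left(-63 + \sqrt{3837}\right) \frac{1}{40} = - \frac{63}{40} + \frac{\sqrt{3837}}{40}$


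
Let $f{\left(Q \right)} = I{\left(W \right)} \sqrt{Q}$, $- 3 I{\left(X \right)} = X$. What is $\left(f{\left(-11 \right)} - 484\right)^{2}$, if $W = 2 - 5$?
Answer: $\left(484 - i \sqrt{11}\right)^{2} \approx 2.3425 \cdot 10^{5} - 3211.0 i$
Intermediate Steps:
$W = -3$
$I{\left(X \right)} = - \frac{X}{3}$
$f{\left(Q \right)} = \sqrt{Q}$ ($f{\left(Q \right)} = \left(- \frac{1}{3}\right) \left(-3\right) \sqrt{Q} = 1 \sqrt{Q} = \sqrt{Q}$)
$\left(f{\left(-11 \right)} - 484\right)^{2} = \left(\sqrt{-11} - 484\right)^{2} = \left(i \sqrt{11} - 484\right)^{2} = \left(-484 + i \sqrt{11}\right)^{2}$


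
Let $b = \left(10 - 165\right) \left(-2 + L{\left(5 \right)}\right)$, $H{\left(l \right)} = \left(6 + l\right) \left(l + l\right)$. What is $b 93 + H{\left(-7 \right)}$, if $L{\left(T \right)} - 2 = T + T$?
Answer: $-144136$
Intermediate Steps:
$L{\left(T \right)} = 2 + 2 T$ ($L{\left(T \right)} = 2 + \left(T + T\right) = 2 + 2 T$)
$H{\left(l \right)} = 2 l \left(6 + l\right)$ ($H{\left(l \right)} = \left(6 + l\right) 2 l = 2 l \left(6 + l\right)$)
$b = -1550$ ($b = \left(10 - 165\right) \left(-2 + \left(2 + 2 \cdot 5\right)\right) = - 155 \left(-2 + \left(2 + 10\right)\right) = - 155 \left(-2 + 12\right) = \left(-155\right) 10 = -1550$)
$b 93 + H{\left(-7 \right)} = \left(-1550\right) 93 + 2 \left(-7\right) \left(6 - 7\right) = -144150 + 2 \left(-7\right) \left(-1\right) = -144150 + 14 = -144136$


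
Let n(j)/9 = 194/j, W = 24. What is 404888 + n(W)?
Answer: 1619843/4 ≈ 4.0496e+5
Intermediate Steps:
n(j) = 1746/j (n(j) = 9*(194/j) = 1746/j)
404888 + n(W) = 404888 + 1746/24 = 404888 + 1746*(1/24) = 404888 + 291/4 = 1619843/4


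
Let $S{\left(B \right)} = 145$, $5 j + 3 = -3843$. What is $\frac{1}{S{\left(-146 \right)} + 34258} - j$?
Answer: $\frac{132313943}{172015} \approx 769.2$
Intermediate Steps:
$j = - \frac{3846}{5}$ ($j = - \frac{3}{5} + \frac{1}{5} \left(-3843\right) = - \frac{3}{5} - \frac{3843}{5} = - \frac{3846}{5} \approx -769.2$)
$\frac{1}{S{\left(-146 \right)} + 34258} - j = \frac{1}{145 + 34258} - - \frac{3846}{5} = \frac{1}{34403} + \frac{3846}{5} = \frac{132313943}{172015}$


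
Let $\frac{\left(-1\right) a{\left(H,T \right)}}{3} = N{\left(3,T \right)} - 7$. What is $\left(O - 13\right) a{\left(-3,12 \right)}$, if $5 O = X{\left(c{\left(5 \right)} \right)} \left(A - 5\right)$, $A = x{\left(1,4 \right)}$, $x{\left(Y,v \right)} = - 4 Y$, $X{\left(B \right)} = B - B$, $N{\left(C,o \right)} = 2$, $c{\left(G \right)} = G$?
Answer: $-195$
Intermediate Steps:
$X{\left(B \right)} = 0$
$a{\left(H,T \right)} = 15$ ($a{\left(H,T \right)} = - 3 \left(2 - 7\right) = \left(-3\right) \left(-5\right) = 15$)
$A = -4$ ($A = \left(-4\right) 1 = -4$)
$O = 0$ ($O = \frac{0 \left(-4 - 5\right)}{5} = \frac{0 \left(-9\right)}{5} = \frac{1}{5} \cdot 0 = 0$)
$\left(O - 13\right) a{\left(-3,12 \right)} = \left(0 - 13\right) 15 = \left(-13\right) 15 = -195$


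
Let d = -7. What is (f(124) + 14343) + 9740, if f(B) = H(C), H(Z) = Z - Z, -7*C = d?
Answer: 24083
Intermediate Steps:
C = 1 (C = -⅐*(-7) = 1)
H(Z) = 0
f(B) = 0
(f(124) + 14343) + 9740 = (0 + 14343) + 9740 = 14343 + 9740 = 24083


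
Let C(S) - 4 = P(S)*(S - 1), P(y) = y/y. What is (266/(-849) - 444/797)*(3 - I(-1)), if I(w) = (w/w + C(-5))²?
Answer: -1177916/676653 ≈ -1.7408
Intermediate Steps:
P(y) = 1
C(S) = 3 + S (C(S) = 4 + 1*(S - 1) = 4 + 1*(-1 + S) = 4 + (-1 + S) = 3 + S)
I(w) = 1 (I(w) = (w/w + (3 - 5))² = (1 - 2)² = (-1)² = 1)
(266/(-849) - 444/797)*(3 - I(-1)) = (266/(-849) - 444/797)*(3 - 1*1) = (266*(-1/849) - 444*1/797)*(3 - 1) = (-266/849 - 444/797)*2 = -588958/676653*2 = -1177916/676653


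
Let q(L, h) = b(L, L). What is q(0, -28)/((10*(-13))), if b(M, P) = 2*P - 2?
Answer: 1/65 ≈ 0.015385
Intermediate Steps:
b(M, P) = -2 + 2*P
q(L, h) = -2 + 2*L
q(0, -28)/((10*(-13))) = (-2 + 2*0)/((10*(-13))) = (-2 + 0)/(-130) = -2*(-1/130) = 1/65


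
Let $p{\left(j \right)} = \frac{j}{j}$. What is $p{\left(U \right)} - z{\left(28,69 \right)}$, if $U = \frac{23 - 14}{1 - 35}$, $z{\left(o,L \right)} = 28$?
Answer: $-27$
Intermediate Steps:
$U = - \frac{9}{34}$ ($U = \frac{9}{-34} = 9 \left(- \frac{1}{34}\right) = - \frac{9}{34} \approx -0.26471$)
$p{\left(j \right)} = 1$
$p{\left(U \right)} - z{\left(28,69 \right)} = 1 - 28 = -27$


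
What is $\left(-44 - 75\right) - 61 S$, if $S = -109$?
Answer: $6530$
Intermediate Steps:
$\left(-44 - 75\right) - 61 S = \left(-44 - 75\right) - -6649 = -119 + 6649 = 6530$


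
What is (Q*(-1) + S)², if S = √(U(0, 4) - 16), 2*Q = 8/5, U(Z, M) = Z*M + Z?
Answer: -384/25 - 32*I/5 ≈ -15.36 - 6.4*I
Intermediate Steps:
U(Z, M) = Z + M*Z (U(Z, M) = M*Z + Z = Z + M*Z)
Q = ⅘ (Q = (8/5)/2 = (8*(⅕))/2 = (½)*(8/5) = ⅘ ≈ 0.80000)
S = 4*I (S = √(0*(1 + 4) - 16) = √(0*5 - 16) = √(0 - 16) = √(-16) = 4*I ≈ 4.0*I)
(Q*(-1) + S)² = ((⅘)*(-1) + 4*I)² = (-⅘ + 4*I)²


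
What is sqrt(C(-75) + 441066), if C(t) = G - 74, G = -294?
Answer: sqrt(440698) ≈ 663.85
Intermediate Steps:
C(t) = -368 (C(t) = -294 - 74 = -368)
sqrt(C(-75) + 441066) = sqrt(-368 + 441066) = sqrt(440698)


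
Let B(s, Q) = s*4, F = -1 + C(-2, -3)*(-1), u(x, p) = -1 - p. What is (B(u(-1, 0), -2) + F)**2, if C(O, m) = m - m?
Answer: 25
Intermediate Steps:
C(O, m) = 0
F = -1 (F = -1 + 0*(-1) = -1 + 0 = -1)
B(s, Q) = 4*s
(B(u(-1, 0), -2) + F)**2 = (4*(-1 - 1*0) - 1)**2 = (4*(-1 + 0) - 1)**2 = (4*(-1) - 1)**2 = (-4 - 1)**2 = (-5)**2 = 25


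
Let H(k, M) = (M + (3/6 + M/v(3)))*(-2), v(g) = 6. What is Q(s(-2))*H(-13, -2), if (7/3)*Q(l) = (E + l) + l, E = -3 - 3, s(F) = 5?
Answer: 44/7 ≈ 6.2857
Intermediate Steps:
E = -6
Q(l) = -18/7 + 6*l/7 (Q(l) = 3*((-6 + l) + l)/7 = 3*(-6 + 2*l)/7 = -18/7 + 6*l/7)
H(k, M) = -1 - 7*M/3 (H(k, M) = (M + (3/6 + M/6))*(-2) = (M + (3*(⅙) + M*(⅙)))*(-2) = (M + (½ + M/6))*(-2) = (½ + 7*M/6)*(-2) = -1 - 7*M/3)
Q(s(-2))*H(-13, -2) = (-18/7 + (6/7)*5)*(-1 - 7/3*(-2)) = (-18/7 + 30/7)*(-1 + 14/3) = (12/7)*(11/3) = 44/7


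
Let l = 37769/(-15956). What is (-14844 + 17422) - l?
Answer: 41172337/15956 ≈ 2580.4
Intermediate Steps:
l = -37769/15956 (l = 37769*(-1/15956) = -37769/15956 ≈ -2.3671)
(-14844 + 17422) - l = (-14844 + 17422) - 1*(-37769/15956) = 2578 + 37769/15956 = 41172337/15956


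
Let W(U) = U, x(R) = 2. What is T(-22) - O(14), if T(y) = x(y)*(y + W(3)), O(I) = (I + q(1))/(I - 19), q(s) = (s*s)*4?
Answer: -172/5 ≈ -34.400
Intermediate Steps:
q(s) = 4*s**2 (q(s) = s**2*4 = 4*s**2)
O(I) = (4 + I)/(-19 + I) (O(I) = (I + 4*1**2)/(I - 19) = (I + 4*1)/(-19 + I) = (I + 4)/(-19 + I) = (4 + I)/(-19 + I))
T(y) = 6 + 2*y (T(y) = 2*(y + 3) = 2*(3 + y) = 6 + 2*y)
T(-22) - O(14) = (6 + 2*(-22)) - (4 + 14)/(-19 + 14) = (6 - 44) - 18/(-5) = -38 - (-1)*18/5 = -38 - 1*(-18/5) = -38 + 18/5 = -172/5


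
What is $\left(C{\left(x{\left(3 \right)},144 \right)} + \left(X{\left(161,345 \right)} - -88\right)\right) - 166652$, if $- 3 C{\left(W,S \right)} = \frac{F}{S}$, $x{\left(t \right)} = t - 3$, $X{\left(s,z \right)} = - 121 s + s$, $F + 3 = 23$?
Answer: $- \frac{20075477}{108} \approx -1.8588 \cdot 10^{5}$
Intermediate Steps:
$F = 20$ ($F = -3 + 23 = 20$)
$X{\left(s,z \right)} = - 120 s$
$x{\left(t \right)} = -3 + t$
$C{\left(W,S \right)} = - \frac{20}{3 S}$ ($C{\left(W,S \right)} = - \frac{20 \frac{1}{S}}{3} = - \frac{20}{3 S}$)
$\left(C{\left(x{\left(3 \right)},144 \right)} + \left(X{\left(161,345 \right)} - -88\right)\right) - 166652 = \left(- \frac{20}{3 \cdot 144} - 19232\right) - 166652 = \left(\left(- \frac{20}{3}\right) \frac{1}{144} + \left(-19320 + 88\right)\right) - 166652 = \left(- \frac{5}{108} - 19232\right) - 166652 = - \frac{2077061}{108} - 166652 = - \frac{20075477}{108}$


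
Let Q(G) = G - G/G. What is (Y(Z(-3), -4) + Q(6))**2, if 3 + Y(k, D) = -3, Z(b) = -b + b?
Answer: 1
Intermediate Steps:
Z(b) = 0
Y(k, D) = -6 (Y(k, D) = -3 - 3 = -6)
Q(G) = -1 + G (Q(G) = G - 1*1 = G - 1 = -1 + G)
(Y(Z(-3), -4) + Q(6))**2 = (-6 + (-1 + 6))**2 = (-6 + 5)**2 = (-1)**2 = 1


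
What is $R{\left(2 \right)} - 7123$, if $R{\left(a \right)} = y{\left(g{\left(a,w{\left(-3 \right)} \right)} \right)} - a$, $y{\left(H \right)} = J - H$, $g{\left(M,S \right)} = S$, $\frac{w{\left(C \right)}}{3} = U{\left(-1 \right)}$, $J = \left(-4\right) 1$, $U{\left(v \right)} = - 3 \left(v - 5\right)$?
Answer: $-7183$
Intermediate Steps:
$U{\left(v \right)} = 15 - 3 v$ ($U{\left(v \right)} = - 3 \left(-5 + v\right) = 15 - 3 v$)
$J = -4$
$w{\left(C \right)} = 54$ ($w{\left(C \right)} = 3 \left(15 - -3\right) = 3 \left(15 + 3\right) = 3 \cdot 18 = 54$)
$y{\left(H \right)} = -4 - H$
$R{\left(a \right)} = -58 - a$ ($R{\left(a \right)} = \left(-4 - 54\right) - a = -58 - a$)
$R{\left(2 \right)} - 7123 = \left(-58 - 2\right) - 7123 = -60 - 7123 = -7183$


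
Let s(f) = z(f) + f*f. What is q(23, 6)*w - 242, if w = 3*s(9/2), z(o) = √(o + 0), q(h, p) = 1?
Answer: -725/4 + 9*√2/2 ≈ -174.89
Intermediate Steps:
z(o) = √o
s(f) = √f + f² (s(f) = √f + f*f = √f + f²)
w = 243/4 + 9*√2/2 (w = 3*(√(9/2) + (9/2)²) = 3*(3*√2/2 + 81/4) = 3*(81/4 + 3*√2/2) = 243/4 + 9*√2/2 ≈ 67.114)
q(23, 6)*w - 242 = 1*(243/4 + 9*√2/2) - 242 = (243/4 + 9*√2/2) - 242 = -725/4 + 9*√2/2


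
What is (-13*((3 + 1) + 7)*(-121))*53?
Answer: 917059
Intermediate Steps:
(-13*((3 + 1) + 7)*(-121))*53 = (-13*(4 + 7)*(-121))*53 = (-13*11*(-121))*53 = -143*(-121)*53 = 17303*53 = 917059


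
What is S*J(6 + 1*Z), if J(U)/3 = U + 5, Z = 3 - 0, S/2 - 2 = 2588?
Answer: 217560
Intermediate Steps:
S = 5180 (S = 4 + 2*2588 = 4 + 5176 = 5180)
Z = 3 (Z = 3 - 1*0 = 3 + 0 = 3)
J(U) = 15 + 3*U (J(U) = 3*(U + 5) = 3*(5 + U) = 15 + 3*U)
S*J(6 + 1*Z) = 5180*(15 + 3*(6 + 1*3)) = 5180*(15 + 3*(6 + 3)) = 5180*(15 + 3*9) = 5180*(15 + 27) = 5180*42 = 217560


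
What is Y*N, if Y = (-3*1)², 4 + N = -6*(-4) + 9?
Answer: 261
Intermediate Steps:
N = 29 (N = -4 + (-6*(-4) + 9) = -4 + (24 + 9) = -4 + 33 = 29)
Y = 9 (Y = (-3)² = 9)
Y*N = 9*29 = 261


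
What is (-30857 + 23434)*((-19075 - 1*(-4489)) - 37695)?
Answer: 388081863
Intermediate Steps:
(-30857 + 23434)*((-19075 - 1*(-4489)) - 37695) = -7423*((-19075 + 4489) - 37695) = -7423*(-14586 - 37695) = -7423*(-52281) = 388081863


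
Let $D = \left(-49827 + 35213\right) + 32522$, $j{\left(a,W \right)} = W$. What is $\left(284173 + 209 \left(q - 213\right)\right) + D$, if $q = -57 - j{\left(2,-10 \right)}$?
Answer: $247741$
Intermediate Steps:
$D = 17908$ ($D = -14614 + 32522 = 17908$)
$q = -47$ ($q = -57 - -10 = -57 + 10 = -47$)
$\left(284173 + 209 \left(q - 213\right)\right) + D = \left(284173 + 209 \left(-47 - 213\right)\right) + 17908 = \left(284173 + 209 \left(-260\right)\right) + 17908 = \left(284173 - 54340\right) + 17908 = 229833 + 17908 = 247741$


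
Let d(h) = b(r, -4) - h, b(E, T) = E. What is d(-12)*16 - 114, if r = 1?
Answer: 94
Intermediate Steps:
d(h) = 1 - h
d(-12)*16 - 114 = (1 - 1*(-12))*16 - 114 = (1 + 12)*16 - 114 = 13*16 - 114 = 208 - 114 = 94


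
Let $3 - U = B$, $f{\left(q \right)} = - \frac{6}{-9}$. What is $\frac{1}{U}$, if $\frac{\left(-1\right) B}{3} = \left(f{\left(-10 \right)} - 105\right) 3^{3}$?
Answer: $- \frac{1}{8448} \approx -0.00011837$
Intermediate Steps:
$f{\left(q \right)} = \frac{2}{3}$ ($f{\left(q \right)} = \left(-6\right) \left(- \frac{1}{9}\right) = \frac{2}{3}$)
$B = 8451$ ($B = - 3 \left(\frac{2}{3} - 105\right) 3^{3} = - 3 \left(\left(- \frac{313}{3}\right) 27\right) = \left(-3\right) \left(-2817\right) = 8451$)
$U = -8448$ ($U = 3 - 8451 = -8448$)
$\frac{1}{U} = \frac{1}{-8448} = - \frac{1}{8448}$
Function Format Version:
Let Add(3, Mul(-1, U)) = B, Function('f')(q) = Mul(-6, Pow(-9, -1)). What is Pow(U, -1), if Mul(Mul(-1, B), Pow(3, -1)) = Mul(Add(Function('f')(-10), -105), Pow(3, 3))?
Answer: Rational(-1, 8448) ≈ -0.00011837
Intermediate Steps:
Function('f')(q) = Rational(2, 3) (Function('f')(q) = Mul(-6, Rational(-1, 9)) = Rational(2, 3))
B = 8451 (B = Mul(-3, Mul(Add(Rational(2, 3), -105), Pow(3, 3))) = Mul(-3, Mul(Rational(-313, 3), 27)) = Mul(-3, -2817) = 8451)
U = -8448 (U = Add(3, Mul(-1, 8451)) = Add(3, -8451) = -8448)
Pow(U, -1) = Pow(-8448, -1) = Rational(-1, 8448)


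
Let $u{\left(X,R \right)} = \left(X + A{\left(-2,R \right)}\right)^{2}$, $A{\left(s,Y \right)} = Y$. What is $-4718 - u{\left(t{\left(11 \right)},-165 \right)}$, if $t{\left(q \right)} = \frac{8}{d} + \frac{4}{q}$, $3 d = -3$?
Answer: $- \frac{4177079}{121} \approx -34521.0$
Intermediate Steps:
$d = -1$ ($d = \frac{1}{3} \left(-3\right) = -1$)
$t{\left(q \right)} = -8 + \frac{4}{q}$ ($t{\left(q \right)} = \frac{8}{-1} + \frac{4}{q} = 8 \left(-1\right) + \frac{4}{q} = -8 + \frac{4}{q}$)
$u{\left(X,R \right)} = \left(R + X\right)^{2}$ ($u{\left(X,R \right)} = \left(X + R\right)^{2} = \left(R + X\right)^{2}$)
$-4718 - u{\left(t{\left(11 \right)},-165 \right)} = -4718 - \left(-165 - \left(8 - \frac{4}{11}\right)\right)^{2} = -4718 - \left(-165 + \left(-8 + 4 \cdot \frac{1}{11}\right)\right)^{2} = -4718 - \left(-165 + \left(-8 + \frac{4}{11}\right)\right)^{2} = -4718 - \left(-165 - \frac{84}{11}\right)^{2} = -4718 - \left(- \frac{1899}{11}\right)^{2} = -4718 - \frac{3606201}{121} = - \frac{4177079}{121}$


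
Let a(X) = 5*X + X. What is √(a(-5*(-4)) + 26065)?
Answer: √26185 ≈ 161.82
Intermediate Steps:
a(X) = 6*X
√(a(-5*(-4)) + 26065) = √(6*(-5*(-4)) + 26065) = √(6*20 + 26065) = √(120 + 26065) = √26185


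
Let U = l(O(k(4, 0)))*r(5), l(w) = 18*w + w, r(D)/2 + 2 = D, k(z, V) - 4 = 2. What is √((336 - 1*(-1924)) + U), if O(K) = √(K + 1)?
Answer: √(2260 + 114*√7) ≈ 50.612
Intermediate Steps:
k(z, V) = 6 (k(z, V) = 4 + 2 = 6)
r(D) = -4 + 2*D
O(K) = √(1 + K)
l(w) = 19*w
U = 114*√7 (U = (19*√(1 + 6))*(-4 + 2*5) = (19*√7)*(-4 + 10) = (19*√7)*6 = 114*√7 ≈ 301.62)
√((336 - 1*(-1924)) + U) = √((336 - 1*(-1924)) + 114*√7) = √((336 + 1924) + 114*√7) = √(2260 + 114*√7)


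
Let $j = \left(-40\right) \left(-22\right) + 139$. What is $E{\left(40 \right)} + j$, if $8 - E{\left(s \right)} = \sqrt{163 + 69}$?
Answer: $1027 - 2 \sqrt{58} \approx 1011.8$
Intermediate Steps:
$E{\left(s \right)} = 8 - 2 \sqrt{58}$ ($E{\left(s \right)} = 8 - \sqrt{163 + 69} = 8 - \sqrt{232} = 8 - 2 \sqrt{58}$)
$j = 1019$ ($j = 880 + 139 = 1019$)
$E{\left(40 \right)} + j = \left(8 - 2 \sqrt{58}\right) + 1019 = 1027 - 2 \sqrt{58}$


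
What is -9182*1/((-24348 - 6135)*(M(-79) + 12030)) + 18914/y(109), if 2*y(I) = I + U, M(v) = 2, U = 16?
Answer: 6937115892659/22923216000 ≈ 302.62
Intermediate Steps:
y(I) = 8 + I/2 (y(I) = (I + 16)/2 = (16 + I)/2 = 8 + I/2)
-9182*1/((-24348 - 6135)*(M(-79) + 12030)) + 18914/y(109) = -9182*1/((-24348 - 6135)*(2 + 12030)) + 18914/(8 + (1/2)*109) = -9182/((-30483*12032)) + 18914/(8 + 109/2) = -9182/(-366771456) + 18914/(125/2) = -9182*(-1/366771456) + 18914*(2/125) = 4591/183385728 + 37828/125 = 6937115892659/22923216000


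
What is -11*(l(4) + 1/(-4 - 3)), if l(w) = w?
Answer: -297/7 ≈ -42.429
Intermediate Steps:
-11*(l(4) + 1/(-4 - 3)) = -11*(4 + 1/(-4 - 3)) = -11*(4 + 1/(-7)) = -11*(4 - ⅐) = -11*27/7 = -297/7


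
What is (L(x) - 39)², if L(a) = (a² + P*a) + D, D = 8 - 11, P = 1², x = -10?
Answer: 2304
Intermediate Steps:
P = 1
D = -3
L(a) = -3 + a + a² (L(a) = (a² + 1*a) - 3 = (a² + a) - 3 = (a + a²) - 3 = -3 + a + a²)
(L(x) - 39)² = ((-3 - 10 + (-10)²) - 39)² = ((-3 - 10 + 100) - 39)² = (87 - 39)² = 48² = 2304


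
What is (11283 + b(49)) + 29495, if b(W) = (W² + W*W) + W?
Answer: 45629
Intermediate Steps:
b(W) = W + 2*W² (b(W) = (W² + W²) + W = 2*W² + W = W + 2*W²)
(11283 + b(49)) + 29495 = (11283 + 49*(1 + 2*49)) + 29495 = (11283 + 49*(1 + 98)) + 29495 = (11283 + 49*99) + 29495 = (11283 + 4851) + 29495 = 16134 + 29495 = 45629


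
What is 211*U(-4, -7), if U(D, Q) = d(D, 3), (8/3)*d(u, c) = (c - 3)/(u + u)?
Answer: 0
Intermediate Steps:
d(u, c) = 3*(-3 + c)/(16*u) (d(u, c) = 3*((c - 3)/(u + u))/8 = 3*((-3 + c)/((2*u)))/8 = 3*((-3 + c)*(1/(2*u)))/8 = 3*((-3 + c)/(2*u))/8 = 3*(-3 + c)/(16*u))
U(D, Q) = 0 (U(D, Q) = 3*(-3 + 3)/(16*D) = (3/16)*0/D = 0)
211*U(-4, -7) = 211*0 = 0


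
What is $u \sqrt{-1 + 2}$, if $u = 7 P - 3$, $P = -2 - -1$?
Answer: $-10$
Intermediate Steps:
$P = -1$ ($P = -2 + 1 = -1$)
$u = -10$ ($u = 7 \left(-1\right) - 3 = -7 - 3 = -10$)
$u \sqrt{-1 + 2} = - 10 \sqrt{-1 + 2} = - 10 \sqrt{1} = \left(-10\right) 1 = -10$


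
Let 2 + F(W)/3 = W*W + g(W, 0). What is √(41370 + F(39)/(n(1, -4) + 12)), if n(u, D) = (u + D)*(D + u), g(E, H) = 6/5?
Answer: √50944285/35 ≈ 203.93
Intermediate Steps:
g(E, H) = 6/5 (g(E, H) = 6*(⅕) = 6/5)
n(u, D) = (D + u)² (n(u, D) = (D + u)*(D + u) = (D + u)²)
F(W) = -12/5 + 3*W² (F(W) = -6 + 3*(W*W + 6/5) = -6 + 3*(W² + 6/5) = -6 + 3*(6/5 + W²) = -6 + (18/5 + 3*W²) = -12/5 + 3*W²)
√(41370 + F(39)/(n(1, -4) + 12)) = √(41370 + (-12/5 + 3*39²)/((-4 + 1)² + 12)) = √(41370 + (-12/5 + 3*1521)/((-3)² + 12)) = √(41370 + (-12/5 + 4563)/(9 + 12)) = √(41370 + (22803/5)/21) = √(41370 + (22803/5)*(1/21)) = √(41370 + 7601/35) = √(1455551/35) = √50944285/35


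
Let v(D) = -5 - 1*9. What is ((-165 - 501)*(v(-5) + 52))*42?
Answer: -1062936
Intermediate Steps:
v(D) = -14 (v(D) = -5 - 9 = -14)
((-165 - 501)*(v(-5) + 52))*42 = ((-165 - 501)*(-14 + 52))*42 = -666*38*42 = -25308*42 = -1062936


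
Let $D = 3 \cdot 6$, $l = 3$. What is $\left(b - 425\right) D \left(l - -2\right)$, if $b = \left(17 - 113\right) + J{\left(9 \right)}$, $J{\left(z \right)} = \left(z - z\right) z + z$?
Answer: $-46080$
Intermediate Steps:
$J{\left(z \right)} = z$ ($J{\left(z \right)} = 0 z + z = 0 + z = z$)
$D = 18$
$b = -87$ ($b = \left(17 - 113\right) + 9 = -96 + 9 = -87$)
$\left(b - 425\right) D \left(l - -2\right) = \left(-87 - 425\right) 18 \left(3 - -2\right) = - 512 \cdot 18 \left(3 + 2\right) = - 512 \cdot 18 \cdot 5 = \left(-512\right) 90 = -46080$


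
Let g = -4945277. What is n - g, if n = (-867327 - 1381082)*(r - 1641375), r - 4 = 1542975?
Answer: 221239397241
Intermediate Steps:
r = 1542979 (r = 4 + 1542975 = 1542979)
n = 221234451964 (n = (-867327 - 1381082)*(1542979 - 1641375) = -2248409*(-98396) = 221234451964)
n - g = 221234451964 - 1*(-4945277) = 221234451964 + 4945277 = 221239397241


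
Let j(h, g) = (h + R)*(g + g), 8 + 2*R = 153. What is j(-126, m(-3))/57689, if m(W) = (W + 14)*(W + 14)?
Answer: -12947/57689 ≈ -0.22443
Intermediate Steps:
R = 145/2 (R = -4 + (½)*153 = -4 + 153/2 = 145/2 ≈ 72.500)
m(W) = (14 + W)² (m(W) = (14 + W)*(14 + W) = (14 + W)²)
j(h, g) = 2*g*(145/2 + h) (j(h, g) = (h + 145/2)*(g + g) = (145/2 + h)*(2*g) = 2*g*(145/2 + h))
j(-126, m(-3))/57689 = ((14 - 3)²*(145 + 2*(-126)))/57689 = (11²*(145 - 252))*(1/57689) = (121*(-107))*(1/57689) = -12947*1/57689 = -12947/57689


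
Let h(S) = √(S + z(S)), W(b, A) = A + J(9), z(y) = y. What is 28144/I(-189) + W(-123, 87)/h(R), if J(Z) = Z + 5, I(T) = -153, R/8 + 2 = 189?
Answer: -28144/153 + 101*√187/748 ≈ -182.10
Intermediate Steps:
R = 1496 (R = -16 + 8*189 = -16 + 1512 = 1496)
J(Z) = 5 + Z
W(b, A) = 14 + A (W(b, A) = A + (5 + 9) = A + 14 = 14 + A)
h(S) = √2*√S (h(S) = √(S + S) = √(2*S) = √2*√S)
28144/I(-189) + W(-123, 87)/h(R) = 28144/(-153) + (14 + 87)/((√2*√1496)) = 28144*(-1/153) + 101/((√2*(2*√374))) = -28144/153 + 101/((4*√187)) = -28144/153 + 101*(√187/748) = -28144/153 + 101*√187/748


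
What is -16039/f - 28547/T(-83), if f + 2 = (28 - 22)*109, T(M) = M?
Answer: 17281407/54116 ≈ 319.34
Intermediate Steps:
f = 652 (f = -2 + (28 - 22)*109 = -2 + 6*109 = -2 + 654 = 652)
-16039/f - 28547/T(-83) = -16039/652 - 28547/(-83) = -16039*1/652 - 28547*(-1/83) = -16039/652 + 28547/83 = 17281407/54116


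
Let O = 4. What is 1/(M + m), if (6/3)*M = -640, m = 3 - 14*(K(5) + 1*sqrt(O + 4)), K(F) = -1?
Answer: -303/90241 + 28*sqrt(2)/90241 ≈ -0.0029189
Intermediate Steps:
m = 17 - 28*sqrt(2) (m = 3 - 14*(-1 + 1*sqrt(4 + 4)) = 3 - 14*(-1 + 1*sqrt(8)) = 3 - 14*(-1 + 1*(2*sqrt(2))) = 3 - 14*(-1 + 2*sqrt(2)) = 3 + (14 - 28*sqrt(2)) = 17 - 28*sqrt(2) ≈ -22.598)
M = -320 (M = (1/2)*(-640) = -320)
1/(M + m) = 1/(-320 + (17 - 28*sqrt(2))) = 1/(-303 - 28*sqrt(2))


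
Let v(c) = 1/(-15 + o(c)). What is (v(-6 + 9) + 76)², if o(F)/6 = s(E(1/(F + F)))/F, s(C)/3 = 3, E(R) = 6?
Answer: 52441/9 ≈ 5826.8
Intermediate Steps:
s(C) = 9 (s(C) = 3*3 = 9)
o(F) = 54/F (o(F) = 6*(9/F) = 54/F)
v(c) = 1/(-15 + 54/c)
(v(-6 + 9) + 76)² = (-(-6 + 9)/(-54 + 15*(-6 + 9)) + 76)² = (-1*3/(-54 + 15*3) + 76)² = (-1*3/(-54 + 45) + 76)² = (-1*3/(-9) + 76)² = (-1*3*(-⅑) + 76)² = (⅓ + 76)² = (229/3)² = 52441/9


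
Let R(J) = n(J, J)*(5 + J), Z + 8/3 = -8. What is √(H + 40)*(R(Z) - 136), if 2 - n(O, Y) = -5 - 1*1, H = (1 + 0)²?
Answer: -544*√41/3 ≈ -1161.1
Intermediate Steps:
H = 1 (H = 1² = 1)
n(O, Y) = 8 (n(O, Y) = 2 - (-5 - 1*1) = 2 - (-5 - 1) = 2 - 1*(-6) = 2 + 6 = 8)
Z = -32/3 (Z = -8/3 - 8 = -32/3 ≈ -10.667)
R(J) = 40 + 8*J (R(J) = 8*(5 + J) = 40 + 8*J)
√(H + 40)*(R(Z) - 136) = √(1 + 40)*((40 + 8*(-32/3)) - 136) = √41*((40 - 256/3) - 136) = √41*(-136/3 - 136) = √41*(-544/3) = -544*√41/3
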